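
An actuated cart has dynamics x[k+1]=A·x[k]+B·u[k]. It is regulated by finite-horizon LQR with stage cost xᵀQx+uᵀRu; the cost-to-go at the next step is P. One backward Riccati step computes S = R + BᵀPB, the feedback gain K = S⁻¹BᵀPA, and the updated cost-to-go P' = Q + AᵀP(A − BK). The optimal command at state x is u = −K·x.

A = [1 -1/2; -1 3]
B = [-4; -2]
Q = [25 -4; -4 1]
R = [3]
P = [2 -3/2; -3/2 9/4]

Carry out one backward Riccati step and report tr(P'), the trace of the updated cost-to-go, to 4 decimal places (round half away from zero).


BᵀP = [-5.0000 1.5000]
S = R + BᵀPB = [3] + [17.0000] = [20.0000]
BᵀPA = [-6.5000 7.0000]
K = S⁻¹·BᵀPA = [-0.3250 0.3500]
A−BK = [-0.3000 0.9000; -1.6500 3.7000]
AᵀP(A−BK) = [5.1375 -10.7250; -10.7250 22.8000]
P' = Q + AᵀP(A−BK) = [30.1375 -14.7250; -14.7250 23.8000]
tr(P') = 53.9375

53.9375


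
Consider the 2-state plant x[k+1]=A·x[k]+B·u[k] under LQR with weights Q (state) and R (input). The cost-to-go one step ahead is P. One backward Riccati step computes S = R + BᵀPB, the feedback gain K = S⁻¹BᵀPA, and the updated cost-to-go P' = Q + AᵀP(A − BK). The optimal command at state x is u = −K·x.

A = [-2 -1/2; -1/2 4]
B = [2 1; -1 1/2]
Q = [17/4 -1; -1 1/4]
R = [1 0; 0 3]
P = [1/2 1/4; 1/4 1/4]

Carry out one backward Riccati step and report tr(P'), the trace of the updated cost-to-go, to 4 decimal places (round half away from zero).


BᵀP = [0.7500 0.2500; 0.6250 0.3750]
S = R + BᵀPB = [1 0; 0 3] + [1.2500 0.8750; 0.8750 0.8125] = [2.2500 0.8750; 0.8750 3.8125]
BᵀPA = [-1.6250 0.6250; -1.4375 1.1875]
K = S⁻¹·BᵀPA = [-0.6320 0.1720; -0.2320 0.2720]
A−BK = [-0.5040 -1.1160; -1.0160 4.0360]
AᵀP(A−BK) = [1.2020 -1.2670; -1.2670 2.6945]
P' = Q + AᵀP(A−BK) = [5.4520 -2.2670; -2.2670 2.9445]
tr(P') = 8.3965

8.3965


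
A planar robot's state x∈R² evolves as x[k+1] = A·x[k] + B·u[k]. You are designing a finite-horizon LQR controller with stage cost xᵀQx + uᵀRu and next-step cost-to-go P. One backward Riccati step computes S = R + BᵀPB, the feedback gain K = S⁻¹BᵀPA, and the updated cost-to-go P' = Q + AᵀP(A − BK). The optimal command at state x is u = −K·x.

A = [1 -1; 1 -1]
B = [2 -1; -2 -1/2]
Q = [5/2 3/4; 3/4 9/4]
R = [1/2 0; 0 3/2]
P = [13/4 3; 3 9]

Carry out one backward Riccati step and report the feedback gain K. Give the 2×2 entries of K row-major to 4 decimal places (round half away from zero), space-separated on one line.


-0.2119 0.2119 -1.1085 1.1085

BᵀP = [0.5000 -12.0000; -4.7500 -7.5000]
S = R + BᵀPB = [1/2 0; 0 3/2] + [25.0000 5.5000; 5.5000 8.5000] = [25.5000 5.5000; 5.5000 10.0000]
BᵀPA = [-11.5000 11.5000; -12.2500 12.2500]
K = S⁻¹·BᵀPA = [-0.2119 0.2119; -1.1085 1.1085]
A−BK = [0.3154 -0.3154; 0.0220 -0.0220]
AᵀP(A−BK) = [2.2346 -2.2346; -2.2346 2.2346]
P' = Q + AᵀP(A−BK) = [4.7346 -1.4846; -1.4846 4.4846]
tr(P') = 9.2191


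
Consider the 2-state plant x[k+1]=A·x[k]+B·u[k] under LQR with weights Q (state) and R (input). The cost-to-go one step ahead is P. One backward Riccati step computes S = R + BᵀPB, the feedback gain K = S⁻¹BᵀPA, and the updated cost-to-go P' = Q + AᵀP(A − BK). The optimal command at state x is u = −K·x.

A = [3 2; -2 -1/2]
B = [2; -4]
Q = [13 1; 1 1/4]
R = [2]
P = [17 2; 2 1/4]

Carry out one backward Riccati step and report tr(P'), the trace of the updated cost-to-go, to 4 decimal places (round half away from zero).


23.1637

BᵀP = [26.0000 3.0000]
S = R + BᵀPB = [2] + [40.0000] = [42.0000]
BᵀPA = [72.0000 50.5000]
K = S⁻¹·BᵀPA = [1.7143 1.2024]
A−BK = [-0.4286 -0.4048; 4.8571 4.3095]
AᵀP(A−BK) = [6.5714 4.6786; 4.6786 3.3423]
P' = Q + AᵀP(A−BK) = [19.5714 5.6786; 5.6786 3.5923]
tr(P') = 23.1637


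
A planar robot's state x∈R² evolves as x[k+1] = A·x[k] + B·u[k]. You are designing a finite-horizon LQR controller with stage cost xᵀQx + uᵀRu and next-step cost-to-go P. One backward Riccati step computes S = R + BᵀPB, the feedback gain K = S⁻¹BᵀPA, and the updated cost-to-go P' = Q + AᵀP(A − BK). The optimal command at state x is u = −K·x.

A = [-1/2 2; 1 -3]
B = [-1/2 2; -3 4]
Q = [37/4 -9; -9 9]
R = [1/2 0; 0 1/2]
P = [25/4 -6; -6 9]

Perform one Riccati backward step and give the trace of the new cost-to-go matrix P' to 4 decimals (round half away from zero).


BᵀP = [14.8750 -24.0000; -11.5000 24.0000]
S = R + BᵀPB = [1/2 0; 0 1/2] + [64.5625 -66.2500; -66.2500 73.0000] = [65.0625 -66.2500; -66.2500 73.5000]
BᵀPA = [-31.4375 101.7500; 29.7500 -95.0000]
K = S⁻¹·BᵀPA = [-0.8644 3.0147; -0.3743 1.4248]
A−BK = [-0.1835 0.6577; -0.0957 0.3448]
AᵀP(A−BK) = [0.5258 -1.8636; -1.8636 6.6115]
P' = Q + AᵀP(A−BK) = [9.7758 -10.8636; -10.8636 15.6115]
tr(P') = 25.3873

25.3873


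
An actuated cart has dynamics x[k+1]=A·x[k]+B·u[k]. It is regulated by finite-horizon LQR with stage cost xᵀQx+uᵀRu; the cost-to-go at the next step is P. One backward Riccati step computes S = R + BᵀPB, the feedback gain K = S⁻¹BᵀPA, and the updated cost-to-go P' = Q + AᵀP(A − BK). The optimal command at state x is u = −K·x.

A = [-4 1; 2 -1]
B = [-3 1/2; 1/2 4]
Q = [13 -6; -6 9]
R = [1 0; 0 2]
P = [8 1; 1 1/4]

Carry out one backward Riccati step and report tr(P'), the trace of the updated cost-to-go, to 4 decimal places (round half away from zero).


23.9729

BᵀP = [-23.5000 -2.8750; 8.0000 1.5000]
S = R + BᵀPB = [1 0; 0 2] + [69.0625 -23.2500; -23.2500 10.0000] = [70.0625 -23.2500; -23.2500 12.0000]
BᵀPA = [88.2500 -20.6250; -29.0000 6.5000]
K = S⁻¹·BᵀPA = [1.2817 -0.3210; 0.0666 -0.0804]
A−BK = [-0.1882 0.0770; 1.0927 -0.5180]
AᵀP(A−BK) = [1.8222 -0.4980; -0.4980 0.1507]
P' = Q + AᵀP(A−BK) = [14.8222 -6.4980; -6.4980 9.1507]
tr(P') = 23.9729


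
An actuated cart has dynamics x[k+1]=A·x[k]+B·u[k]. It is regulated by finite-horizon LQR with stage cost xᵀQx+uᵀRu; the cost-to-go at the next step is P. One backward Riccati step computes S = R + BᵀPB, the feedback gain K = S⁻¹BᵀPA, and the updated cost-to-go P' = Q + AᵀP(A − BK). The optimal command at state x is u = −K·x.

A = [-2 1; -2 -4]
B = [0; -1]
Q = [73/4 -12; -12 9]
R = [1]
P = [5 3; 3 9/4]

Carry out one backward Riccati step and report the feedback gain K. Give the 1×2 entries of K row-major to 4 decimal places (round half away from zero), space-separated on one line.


BᵀP = [-3.0000 -2.2500]
S = R + BᵀPB = [1] + [2.2500] = [3.2500]
BᵀPA = [10.5000 6.0000]
K = S⁻¹·BᵀPA = [3.2308 1.8462]
A−BK = [-2.0000 1.0000; 1.2308 -2.1538]
AᵀP(A−BK) = [19.0769 6.6154; 6.6154 5.9231]
P' = Q + AᵀP(A−BK) = [37.3269 -5.3846; -5.3846 14.9231]
tr(P') = 52.2500

3.2308 1.8462


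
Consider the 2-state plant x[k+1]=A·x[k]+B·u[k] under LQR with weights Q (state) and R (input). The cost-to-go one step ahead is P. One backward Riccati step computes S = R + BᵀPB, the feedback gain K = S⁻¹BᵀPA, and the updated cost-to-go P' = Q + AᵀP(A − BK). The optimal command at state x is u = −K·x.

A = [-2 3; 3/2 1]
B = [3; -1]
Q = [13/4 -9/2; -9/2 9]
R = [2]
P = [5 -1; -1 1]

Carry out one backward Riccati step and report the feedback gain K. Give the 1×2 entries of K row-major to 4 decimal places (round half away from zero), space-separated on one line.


BᵀP = [16.0000 -4.0000]
S = R + BᵀPB = [2] + [52.0000] = [54.0000]
BᵀPA = [-38.0000 44.0000]
K = S⁻¹·BᵀPA = [-0.7037 0.8148]
A−BK = [0.1111 0.5556; 0.7963 1.8148]
AᵀP(A−BK) = [1.5093 -0.0370; -0.0370 4.1481]
P' = Q + AᵀP(A−BK) = [4.7593 -4.5370; -4.5370 13.1481]
tr(P') = 17.9074

-0.7037 0.8148


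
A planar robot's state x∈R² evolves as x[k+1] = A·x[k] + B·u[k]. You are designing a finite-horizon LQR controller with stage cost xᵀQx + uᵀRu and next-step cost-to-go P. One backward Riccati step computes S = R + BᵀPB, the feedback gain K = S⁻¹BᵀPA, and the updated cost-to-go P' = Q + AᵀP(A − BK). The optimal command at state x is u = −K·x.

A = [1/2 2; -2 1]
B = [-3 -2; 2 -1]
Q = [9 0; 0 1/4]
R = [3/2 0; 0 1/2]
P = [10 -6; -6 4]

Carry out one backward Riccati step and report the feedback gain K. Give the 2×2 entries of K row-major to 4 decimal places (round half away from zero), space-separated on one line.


BᵀP = [-42.0000 26.0000; -14.0000 8.0000]
S = R + BᵀPB = [3/2 0; 0 1/2] + [178.0000 58.0000; 58.0000 20.0000] = [179.5000 58.0000; 58.0000 20.5000]
BᵀPA = [-73.0000 -58.0000; -23.0000 -20.0000]
K = S⁻¹·BᵀPA = [-0.5146 -0.0918; 0.3341 -0.7158]
A−BK = [-0.3757 0.2930; -0.6366 0.4679]
AᵀP(A−BK) = [0.6156 -0.1671; -0.1671 0.3579]
P' = Q + AᵀP(A−BK) = [9.6156 -0.1671; -0.1671 0.6079]
tr(P') = 10.2235

-0.5146 -0.0918 0.3341 -0.7158


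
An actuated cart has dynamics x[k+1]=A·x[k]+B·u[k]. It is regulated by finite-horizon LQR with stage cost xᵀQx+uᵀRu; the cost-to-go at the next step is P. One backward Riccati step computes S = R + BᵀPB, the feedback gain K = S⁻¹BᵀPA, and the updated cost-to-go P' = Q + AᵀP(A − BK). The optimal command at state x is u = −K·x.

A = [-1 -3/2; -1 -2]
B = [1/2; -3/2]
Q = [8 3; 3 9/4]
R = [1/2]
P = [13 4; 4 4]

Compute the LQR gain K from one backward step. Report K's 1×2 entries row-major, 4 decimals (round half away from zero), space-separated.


0.5185 1.0741

BᵀP = [0.5000 -4.0000]
S = R + BᵀPB = [1/2] + [6.2500] = [6.7500]
BᵀPA = [3.5000 7.2500]
K = S⁻¹·BᵀPA = [0.5185 1.0741]
A−BK = [-1.2593 -2.0370; -0.2222 -0.3889]
AᵀP(A−BK) = [23.1852 37.7407; 37.7407 61.4630]
P' = Q + AᵀP(A−BK) = [31.1852 40.7407; 40.7407 63.7130]
tr(P') = 94.8981


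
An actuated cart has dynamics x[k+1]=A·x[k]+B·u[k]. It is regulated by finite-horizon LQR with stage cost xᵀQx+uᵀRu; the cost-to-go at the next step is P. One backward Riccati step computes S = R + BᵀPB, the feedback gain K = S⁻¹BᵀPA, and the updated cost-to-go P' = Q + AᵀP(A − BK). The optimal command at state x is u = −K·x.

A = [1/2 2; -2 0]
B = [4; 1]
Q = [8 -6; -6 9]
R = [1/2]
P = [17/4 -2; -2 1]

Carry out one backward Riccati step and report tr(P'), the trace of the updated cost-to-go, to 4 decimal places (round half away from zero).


BᵀP = [15.0000 -7.0000]
S = R + BᵀPB = [1/2] + [53.0000] = [53.5000]
BᵀPA = [21.5000 30.0000]
K = S⁻¹·BᵀPA = [0.4019 0.5607]
A−BK = [-1.1075 -0.2430; -2.4019 -0.5607]
AᵀP(A−BK) = [0.4223 0.1939; 0.1939 0.1776]
P' = Q + AᵀP(A−BK) = [8.4223 -5.8061; -5.8061 9.1776]
tr(P') = 17.5999

17.5999


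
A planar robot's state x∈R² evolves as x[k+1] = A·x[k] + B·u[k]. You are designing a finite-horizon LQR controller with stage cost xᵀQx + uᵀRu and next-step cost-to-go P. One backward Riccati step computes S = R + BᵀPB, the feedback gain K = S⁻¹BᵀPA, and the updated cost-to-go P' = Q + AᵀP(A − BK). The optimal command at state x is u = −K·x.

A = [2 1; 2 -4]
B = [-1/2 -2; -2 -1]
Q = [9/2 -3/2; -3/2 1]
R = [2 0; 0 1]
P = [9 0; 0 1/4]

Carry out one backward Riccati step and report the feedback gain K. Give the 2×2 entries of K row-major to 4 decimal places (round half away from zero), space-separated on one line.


-0.2445 0.6493 -0.9175 -0.6220

BᵀP = [-4.5000 -0.5000; -18.0000 -0.2500]
S = R + BᵀPB = [2 0; 0 1] + [3.2500 9.5000; 9.5000 36.2500] = [5.2500 9.5000; 9.5000 37.2500]
BᵀPA = [-10.0000 -2.5000; -36.5000 -17.0000]
K = S⁻¹·BᵀPA = [-0.2445 0.6493; -0.9175 -0.6220]
A−BK = [0.0427 0.0807; 0.5935 -3.3234]
AᵀP(A−BK) = [1.0659 -0.2089; -0.2089 4.0499]
P' = Q + AᵀP(A−BK) = [5.5659 -1.7089; -1.7089 5.0499]
tr(P') = 10.6157


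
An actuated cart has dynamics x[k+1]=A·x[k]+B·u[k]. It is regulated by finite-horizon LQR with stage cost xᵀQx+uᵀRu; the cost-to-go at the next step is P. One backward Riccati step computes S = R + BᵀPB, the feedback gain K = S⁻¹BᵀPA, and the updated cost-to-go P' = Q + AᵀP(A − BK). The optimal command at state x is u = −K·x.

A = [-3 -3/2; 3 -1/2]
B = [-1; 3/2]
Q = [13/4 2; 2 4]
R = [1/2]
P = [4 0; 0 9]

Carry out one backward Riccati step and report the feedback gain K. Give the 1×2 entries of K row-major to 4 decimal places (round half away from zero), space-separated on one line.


BᵀP = [-4.0000 13.5000]
S = R + BᵀPB = [1/2] + [24.2500] = [24.7500]
BᵀPA = [52.5000 -0.7500]
K = S⁻¹·BᵀPA = [2.1212 -0.0303]
A−BK = [-0.8788 -1.5303; -0.1818 -0.4545]
AᵀP(A−BK) = [5.6364 6.0909; 6.0909 11.2273]
P' = Q + AᵀP(A−BK) = [8.8864 8.0909; 8.0909 15.2273]
tr(P') = 24.1136

2.1212 -0.0303


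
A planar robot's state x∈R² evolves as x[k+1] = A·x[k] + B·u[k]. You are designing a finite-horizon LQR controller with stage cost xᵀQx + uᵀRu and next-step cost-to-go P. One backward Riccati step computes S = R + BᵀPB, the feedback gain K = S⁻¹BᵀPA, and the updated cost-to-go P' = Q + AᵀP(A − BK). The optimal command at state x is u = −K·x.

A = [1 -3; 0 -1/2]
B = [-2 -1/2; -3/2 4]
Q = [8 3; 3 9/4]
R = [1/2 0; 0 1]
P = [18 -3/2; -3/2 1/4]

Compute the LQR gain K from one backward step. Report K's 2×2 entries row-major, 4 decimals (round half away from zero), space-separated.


BᵀP = [-33.7500 2.6250; -15.0000 1.7500]
S = R + BᵀPB = [1/2 0; 0 1] + [63.5625 27.3750; 27.3750 14.5000] = [64.0625 27.3750; 27.3750 15.5000]
BᵀPA = [-33.7500 99.9375; -15.0000 44.1250]
K = S⁻¹·BᵀPA = [-0.4619 1.4004; -0.1520 0.3735]
A−BK = [0.0003 -0.0124; -0.0847 0.1067]
AᵀP(A−BK) = [0.1316 -0.3841; -0.3841 1.1297]
P' = Q + AᵀP(A−BK) = [8.1316 2.6159; 2.6159 3.3797]
tr(P') = 11.5113

-0.4619 1.4004 -0.1520 0.3735


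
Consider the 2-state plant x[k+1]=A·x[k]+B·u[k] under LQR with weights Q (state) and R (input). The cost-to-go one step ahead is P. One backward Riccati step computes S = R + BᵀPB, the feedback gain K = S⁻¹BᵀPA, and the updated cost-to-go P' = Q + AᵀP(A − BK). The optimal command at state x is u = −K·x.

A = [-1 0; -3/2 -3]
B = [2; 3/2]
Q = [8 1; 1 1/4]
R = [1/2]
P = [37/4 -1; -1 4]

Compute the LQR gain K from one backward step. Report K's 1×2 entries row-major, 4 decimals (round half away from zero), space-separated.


-0.5679 -0.2963

BᵀP = [17.0000 4.0000]
S = R + BᵀPB = [1/2] + [40.0000] = [40.5000]
BᵀPA = [-23.0000 -12.0000]
K = S⁻¹·BᵀPA = [-0.5679 -0.2963]
A−BK = [0.1358 0.5926; -0.6481 -2.5556]
AᵀP(A−BK) = [2.1883 8.1852; 8.1852 32.4444]
P' = Q + AᵀP(A−BK) = [10.1883 9.1852; 9.1852 32.6944]
tr(P') = 42.8827


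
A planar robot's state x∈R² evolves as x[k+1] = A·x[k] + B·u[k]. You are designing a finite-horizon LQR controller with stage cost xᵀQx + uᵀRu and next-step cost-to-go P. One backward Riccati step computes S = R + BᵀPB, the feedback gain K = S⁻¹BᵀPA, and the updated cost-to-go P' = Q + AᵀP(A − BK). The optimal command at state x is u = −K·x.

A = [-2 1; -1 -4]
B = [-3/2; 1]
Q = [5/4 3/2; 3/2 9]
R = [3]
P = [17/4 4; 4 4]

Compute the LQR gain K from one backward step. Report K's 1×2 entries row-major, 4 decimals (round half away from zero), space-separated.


1.4795 1.2329

BᵀP = [-2.3750 -2.0000]
S = R + BᵀPB = [3] + [1.5625] = [4.5625]
BᵀPA = [6.7500 5.6250]
K = S⁻¹·BᵀPA = [1.4795 1.2329]
A−BK = [0.2192 2.8493; -2.4795 -5.2329]
AᵀP(A−BK) = [27.0137 27.1781; 27.1781 29.3151]
P' = Q + AᵀP(A−BK) = [28.2637 28.6781; 28.6781 38.3151]
tr(P') = 66.5788


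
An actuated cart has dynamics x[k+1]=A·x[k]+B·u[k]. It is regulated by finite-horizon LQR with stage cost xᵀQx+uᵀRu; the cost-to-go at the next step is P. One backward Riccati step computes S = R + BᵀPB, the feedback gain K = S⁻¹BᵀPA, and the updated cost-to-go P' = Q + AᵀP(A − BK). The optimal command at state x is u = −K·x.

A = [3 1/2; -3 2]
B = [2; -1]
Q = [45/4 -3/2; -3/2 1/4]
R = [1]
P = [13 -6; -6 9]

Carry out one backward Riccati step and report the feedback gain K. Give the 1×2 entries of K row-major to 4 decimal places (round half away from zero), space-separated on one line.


1.8488 -0.3023

BᵀP = [32.0000 -21.0000]
S = R + BᵀPB = [1] + [85.0000] = [86.0000]
BᵀPA = [159.0000 -26.0000]
K = S⁻¹·BᵀPA = [1.8488 -0.3023]
A−BK = [-0.6977 1.1047; -1.1512 1.6977]
AᵀP(A−BK) = [12.0349 -13.4302; -13.4302 19.3895]
P' = Q + AᵀP(A−BK) = [23.2849 -14.9302; -14.9302 19.6395]
tr(P') = 42.9244


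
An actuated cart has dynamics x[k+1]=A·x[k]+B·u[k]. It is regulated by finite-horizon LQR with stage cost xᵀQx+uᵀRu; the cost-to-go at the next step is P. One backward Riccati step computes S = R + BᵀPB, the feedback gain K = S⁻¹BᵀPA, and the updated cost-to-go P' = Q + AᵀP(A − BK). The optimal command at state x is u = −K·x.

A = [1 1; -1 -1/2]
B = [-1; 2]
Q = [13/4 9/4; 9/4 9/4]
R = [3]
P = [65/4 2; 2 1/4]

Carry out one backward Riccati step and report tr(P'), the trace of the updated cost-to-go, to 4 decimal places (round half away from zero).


12.0829

BᵀP = [-12.2500 -1.5000]
S = R + BᵀPB = [3] + [9.2500] = [12.2500]
BᵀPA = [-10.7500 -11.5000]
K = S⁻¹·BᵀPA = [-0.8776 -0.9388]
A−BK = [0.1224 0.0612; 0.7551 1.3776]
AᵀP(A−BK) = [3.0663 3.2832; 3.2832 3.5166]
P' = Q + AᵀP(A−BK) = [6.3163 5.5332; 5.5332 5.7666]
tr(P') = 12.0829


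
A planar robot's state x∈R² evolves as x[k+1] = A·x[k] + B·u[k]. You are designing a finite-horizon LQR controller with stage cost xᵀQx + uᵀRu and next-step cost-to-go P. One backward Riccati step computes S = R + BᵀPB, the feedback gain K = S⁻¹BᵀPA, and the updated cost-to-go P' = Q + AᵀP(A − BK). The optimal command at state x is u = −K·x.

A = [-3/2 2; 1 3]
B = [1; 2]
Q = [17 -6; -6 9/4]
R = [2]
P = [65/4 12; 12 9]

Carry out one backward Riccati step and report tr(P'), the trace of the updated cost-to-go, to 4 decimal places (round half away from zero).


BᵀP = [40.2500 30.0000]
S = R + BᵀPB = [2] + [100.2500] = [102.2500]
BᵀPA = [-30.3750 170.5000]
K = S⁻¹·BᵀPA = [-0.2971 1.6675]
A−BK = [-1.2029 0.3325; 1.5941 -0.3350]
AᵀP(A−BK) = [0.5391 -1.1002; -1.1002 5.6944]
P' = Q + AᵀP(A−BK) = [17.5391 -7.1002; -7.1002 7.9444]
tr(P') = 25.4835

25.4835


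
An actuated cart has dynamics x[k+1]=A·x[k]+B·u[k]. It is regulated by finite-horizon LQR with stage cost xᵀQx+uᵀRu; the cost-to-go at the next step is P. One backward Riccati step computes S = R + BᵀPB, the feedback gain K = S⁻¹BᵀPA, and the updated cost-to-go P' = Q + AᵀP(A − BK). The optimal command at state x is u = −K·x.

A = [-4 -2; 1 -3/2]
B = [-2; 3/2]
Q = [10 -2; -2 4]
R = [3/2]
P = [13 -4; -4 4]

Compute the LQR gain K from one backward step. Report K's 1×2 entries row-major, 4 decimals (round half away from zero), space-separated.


BᵀP = [-32.0000 14.0000]
S = R + BᵀPB = [3/2] + [85.0000] = [86.5000]
BᵀPA = [142.0000 43.0000]
K = S⁻¹·BᵀPA = [1.6416 0.4971]
A−BK = [-0.7168 -1.0058; -1.4624 -2.2457]
AᵀP(A−BK) = [10.8902 11.4104; 11.4104 15.6243]
P' = Q + AᵀP(A−BK) = [20.8902 9.4104; 9.4104 19.6243]
tr(P') = 40.5145

1.6416 0.4971


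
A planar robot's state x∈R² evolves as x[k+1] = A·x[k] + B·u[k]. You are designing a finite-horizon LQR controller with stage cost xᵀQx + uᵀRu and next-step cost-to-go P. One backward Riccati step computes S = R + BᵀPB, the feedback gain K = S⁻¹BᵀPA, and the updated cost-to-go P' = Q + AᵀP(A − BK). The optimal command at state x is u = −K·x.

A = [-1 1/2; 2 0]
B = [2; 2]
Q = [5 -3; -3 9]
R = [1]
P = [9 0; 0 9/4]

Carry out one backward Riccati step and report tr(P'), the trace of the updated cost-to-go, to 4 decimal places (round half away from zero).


30.7283

BᵀP = [18.0000 4.5000]
S = R + BᵀPB = [1] + [45.0000] = [46.0000]
BᵀPA = [-9.0000 9.0000]
K = S⁻¹·BᵀPA = [-0.1957 0.1957]
A−BK = [-0.6087 0.1087; 2.3913 -0.3913]
AᵀP(A−BK) = [16.2391 -2.7391; -2.7391 0.4891]
P' = Q + AᵀP(A−BK) = [21.2391 -5.7391; -5.7391 9.4891]
tr(P') = 30.7283


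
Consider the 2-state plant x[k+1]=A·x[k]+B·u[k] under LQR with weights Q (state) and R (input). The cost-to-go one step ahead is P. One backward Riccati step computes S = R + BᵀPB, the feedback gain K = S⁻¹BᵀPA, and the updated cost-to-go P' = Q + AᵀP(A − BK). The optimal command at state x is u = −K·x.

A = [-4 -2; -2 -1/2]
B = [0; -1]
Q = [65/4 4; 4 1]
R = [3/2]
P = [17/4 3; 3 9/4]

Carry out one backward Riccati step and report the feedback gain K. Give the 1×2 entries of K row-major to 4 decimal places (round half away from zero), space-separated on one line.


BᵀP = [-3.0000 -2.2500]
S = R + BᵀPB = [3/2] + [2.2500] = [3.7500]
BᵀPA = [16.5000 7.1250]
K = S⁻¹·BᵀPA = [4.4000 1.9000]
A−BK = [-4.0000 -2.0000; 2.4000 1.4000]
AᵀP(A−BK) = [52.4000 22.9000; 22.9000 10.0250]
P' = Q + AᵀP(A−BK) = [68.6500 26.9000; 26.9000 11.0250]
tr(P') = 79.6750

4.4000 1.9000


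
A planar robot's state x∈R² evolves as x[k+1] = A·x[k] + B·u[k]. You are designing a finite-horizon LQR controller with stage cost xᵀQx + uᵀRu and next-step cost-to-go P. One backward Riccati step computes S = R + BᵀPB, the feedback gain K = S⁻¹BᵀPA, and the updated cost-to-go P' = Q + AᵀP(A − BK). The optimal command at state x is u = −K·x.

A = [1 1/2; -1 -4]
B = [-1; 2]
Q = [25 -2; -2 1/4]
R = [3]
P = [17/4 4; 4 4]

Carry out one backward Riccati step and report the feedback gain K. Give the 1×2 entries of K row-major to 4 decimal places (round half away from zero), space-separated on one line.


BᵀP = [3.7500 4.0000]
S = R + BᵀPB = [3] + [4.2500] = [7.2500]
BᵀPA = [-0.2500 -14.1250]
K = S⁻¹·BᵀPA = [-0.0345 -1.9483]
A−BK = [0.9655 -1.4483; -0.9310 -0.1034]
AᵀP(A−BK) = [0.2414 -0.3621; -0.3621 21.5431]
P' = Q + AᵀP(A−BK) = [25.2414 -2.3621; -2.3621 21.7931]
tr(P') = 47.0345

-0.0345 -1.9483


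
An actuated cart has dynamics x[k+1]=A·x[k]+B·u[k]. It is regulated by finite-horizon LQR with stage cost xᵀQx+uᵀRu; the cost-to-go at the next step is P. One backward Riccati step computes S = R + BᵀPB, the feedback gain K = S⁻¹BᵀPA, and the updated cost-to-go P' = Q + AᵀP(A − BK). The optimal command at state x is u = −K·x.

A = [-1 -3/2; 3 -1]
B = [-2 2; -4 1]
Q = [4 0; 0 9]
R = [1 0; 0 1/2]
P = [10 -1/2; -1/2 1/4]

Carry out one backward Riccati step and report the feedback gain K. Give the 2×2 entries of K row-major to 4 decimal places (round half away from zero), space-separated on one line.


BᵀP = [-18.0000 0.0000; 19.5000 -0.7500]
S = R + BᵀPB = [1 0; 0 1/2] + [36.0000 -36.0000; -36.0000 38.2500] = [37.0000 -36.0000; -36.0000 38.7500]
BᵀPA = [18.0000 27.0000; -21.7500 -28.5000]
K = S⁻¹·BᵀPA = [-0.6207 0.1470; -1.1379 -0.5989]
A−BK = [0.0345 -0.0082; 1.6552 0.1869]
AᵀP(A−BK) = [1.6724 0.3276; 0.3276 0.2119]
P' = Q + AᵀP(A−BK) = [5.6724 0.3276; 0.3276 9.2119]
tr(P') = 14.8843

-0.6207 0.1470 -1.1379 -0.5989


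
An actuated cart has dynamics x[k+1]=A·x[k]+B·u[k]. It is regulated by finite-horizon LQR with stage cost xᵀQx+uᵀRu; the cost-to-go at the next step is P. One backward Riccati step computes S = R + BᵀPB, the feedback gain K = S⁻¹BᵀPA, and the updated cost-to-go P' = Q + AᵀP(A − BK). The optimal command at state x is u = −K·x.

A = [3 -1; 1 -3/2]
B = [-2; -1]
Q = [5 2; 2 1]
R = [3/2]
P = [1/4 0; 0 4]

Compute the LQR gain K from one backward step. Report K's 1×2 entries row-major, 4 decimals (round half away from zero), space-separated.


BᵀP = [-0.5000 -4.0000]
S = R + BᵀPB = [3/2] + [5.0000] = [6.5000]
BᵀPA = [-5.5000 6.5000]
K = S⁻¹·BᵀPA = [-0.8462 1.0000]
A−BK = [1.3077 1.0000; 0.1538 -0.5000]
AᵀP(A−BK) = [1.5962 -1.2500; -1.2500 2.7500]
P' = Q + AᵀP(A−BK) = [6.5962 0.7500; 0.7500 3.7500]
tr(P') = 10.3462

-0.8462 1.0000


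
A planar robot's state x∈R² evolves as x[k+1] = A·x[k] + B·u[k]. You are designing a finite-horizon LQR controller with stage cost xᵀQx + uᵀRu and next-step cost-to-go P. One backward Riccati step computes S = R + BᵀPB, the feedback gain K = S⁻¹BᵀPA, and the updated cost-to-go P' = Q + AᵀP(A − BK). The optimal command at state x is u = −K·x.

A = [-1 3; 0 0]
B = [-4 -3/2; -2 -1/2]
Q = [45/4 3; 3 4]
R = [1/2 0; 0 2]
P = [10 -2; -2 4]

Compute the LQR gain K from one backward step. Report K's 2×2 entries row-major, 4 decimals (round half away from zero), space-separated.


BᵀP = [-36.0000 0.0000; -14.0000 1.0000]
S = R + BᵀPB = [1/2 0; 0 2] + [144.0000 54.0000; 54.0000 20.5000] = [144.5000 54.0000; 54.0000 22.5000]
BᵀPA = [36.0000 -108.0000; 14.0000 -42.0000]
K = S⁻¹·BᵀPA = [0.1611 -0.4832; 0.2356 -0.7069]
A−BK = [-0.0022 0.0067; 0.4400 -1.3199]
AᵀP(A−BK) = [0.9023 -2.7069; -2.7069 8.1208]
P' = Q + AᵀP(A−BK) = [12.1523 0.2931; 0.2931 12.1208]
tr(P') = 24.2731

0.1611 -0.4832 0.2356 -0.7069


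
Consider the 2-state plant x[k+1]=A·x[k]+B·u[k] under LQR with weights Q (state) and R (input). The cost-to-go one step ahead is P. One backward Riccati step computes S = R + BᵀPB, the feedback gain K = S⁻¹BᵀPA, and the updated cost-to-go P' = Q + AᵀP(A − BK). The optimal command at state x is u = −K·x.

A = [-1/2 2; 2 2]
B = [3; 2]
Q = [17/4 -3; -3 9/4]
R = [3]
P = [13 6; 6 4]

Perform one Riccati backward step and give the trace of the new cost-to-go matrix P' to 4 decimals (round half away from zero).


12.3546

BᵀP = [51.0000 26.0000]
S = R + BᵀPB = [3] + [205.0000] = [208.0000]
BᵀPA = [26.5000 154.0000]
K = S⁻¹·BᵀPA = [0.1274 0.7404]
A−BK = [-0.8822 -0.2212; 1.7452 0.5192]
AᵀP(A−BK) = [3.8738 1.3798; 1.3798 1.9808]
P' = Q + AᵀP(A−BK) = [8.1238 -1.6202; -1.6202 4.2308]
tr(P') = 12.3546


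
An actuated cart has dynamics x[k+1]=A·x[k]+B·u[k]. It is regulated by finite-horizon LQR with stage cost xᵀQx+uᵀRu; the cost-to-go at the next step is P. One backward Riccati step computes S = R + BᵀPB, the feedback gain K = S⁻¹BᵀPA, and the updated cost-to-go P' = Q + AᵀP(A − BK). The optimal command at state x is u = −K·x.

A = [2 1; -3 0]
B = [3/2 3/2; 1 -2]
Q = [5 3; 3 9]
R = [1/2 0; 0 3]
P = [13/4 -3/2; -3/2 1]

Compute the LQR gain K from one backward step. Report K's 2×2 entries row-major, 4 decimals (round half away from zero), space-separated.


BᵀP = [3.3750 -1.2500; 7.8750 -4.2500]
S = R + BᵀPB = [1/2 0; 0 3] + [3.8125 7.5625; 7.5625 20.3125] = [4.3125 7.5625; 7.5625 23.3125]
BᵀPA = [10.5000 3.3750; 28.5000 7.8750]
K = S⁻¹·BᵀPA = [0.6748 0.4412; 1.0036 0.1947]
A−BK = [-0.5177 0.0461; -1.6676 -0.0519]
AᵀP(A−BK) = [4.3115 0.8190; 0.8190 0.2278]
P' = Q + AᵀP(A−BK) = [9.3115 3.8190; 3.8190 9.2278]
tr(P') = 18.5393

0.6748 0.4412 1.0036 0.1947


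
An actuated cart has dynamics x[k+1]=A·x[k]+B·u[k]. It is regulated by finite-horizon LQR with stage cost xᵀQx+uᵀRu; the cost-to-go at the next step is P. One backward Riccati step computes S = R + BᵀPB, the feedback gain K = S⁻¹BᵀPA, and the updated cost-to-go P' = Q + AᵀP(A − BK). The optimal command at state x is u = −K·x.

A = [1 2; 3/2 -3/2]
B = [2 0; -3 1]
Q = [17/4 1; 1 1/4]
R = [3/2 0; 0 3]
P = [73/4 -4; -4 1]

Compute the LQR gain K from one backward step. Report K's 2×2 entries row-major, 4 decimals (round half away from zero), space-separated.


BᵀP = [48.5000 -11.0000; -4.0000 1.0000]
S = R + BᵀPB = [3/2 0; 0 3] + [130.0000 -11.0000; -11.0000 1.0000] = [131.5000 -11.0000; -11.0000 4.0000]
BᵀPA = [32.0000 113.5000; -2.5000 -9.5000]
K = S⁻¹·BᵀPA = [0.2481 0.8630; 0.0574 -0.0019]
A−BK = [0.5037 0.2741; 2.1870 1.0907]
AᵀP(A−BK) = [0.7028 0.6306; 0.6306 1.2861]
P' = Q + AᵀP(A−BK) = [4.9528 1.6306; 1.6306 1.5361]
tr(P') = 6.4889

0.2481 0.8630 0.0574 -0.0019


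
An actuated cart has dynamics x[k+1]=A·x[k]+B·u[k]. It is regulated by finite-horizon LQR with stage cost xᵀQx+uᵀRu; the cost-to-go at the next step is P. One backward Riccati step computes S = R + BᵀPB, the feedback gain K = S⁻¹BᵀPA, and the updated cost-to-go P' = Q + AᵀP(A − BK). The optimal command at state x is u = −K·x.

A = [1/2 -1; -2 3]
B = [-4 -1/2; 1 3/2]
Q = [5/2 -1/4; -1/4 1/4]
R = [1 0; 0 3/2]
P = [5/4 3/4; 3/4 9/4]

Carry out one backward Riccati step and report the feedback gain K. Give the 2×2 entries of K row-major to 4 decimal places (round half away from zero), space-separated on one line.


BᵀP = [-4.2500 -0.7500; 0.5000 3.0000]
S = R + BᵀPB = [1 0; 0 3/2] + [16.2500 1.0000; 1.0000 4.2500] = [17.2500 1.0000; 1.0000 5.7500]
BᵀPA = [-0.6250 2.0000; -5.7500 8.5000]
K = S⁻¹·BᵀPA = [0.0220 0.0306; -1.0038 1.4729]
A−BK = [0.0859 -0.1413; -0.5162 0.7600]
AᵀP(A−BK) = [2.0543 -3.0115; -3.0115 4.4188]
P' = Q + AᵀP(A−BK) = [4.5543 -3.2615; -3.2615 4.6688]
tr(P') = 9.2231

0.0220 0.0306 -1.0038 1.4729


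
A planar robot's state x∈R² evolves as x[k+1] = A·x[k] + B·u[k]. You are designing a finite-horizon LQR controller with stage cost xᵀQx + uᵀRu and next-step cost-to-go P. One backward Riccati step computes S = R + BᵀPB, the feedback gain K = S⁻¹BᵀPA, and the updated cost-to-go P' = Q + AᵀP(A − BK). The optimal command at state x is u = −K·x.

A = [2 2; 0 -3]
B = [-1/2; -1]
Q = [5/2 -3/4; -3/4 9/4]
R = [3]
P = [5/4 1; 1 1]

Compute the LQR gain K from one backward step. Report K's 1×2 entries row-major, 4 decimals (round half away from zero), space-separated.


-0.6118 0.2353

BᵀP = [-1.6250 -1.5000]
S = R + BᵀPB = [3] + [2.3125] = [5.3125]
BᵀPA = [-3.2500 1.2500]
K = S⁻¹·BᵀPA = [-0.6118 0.2353]
A−BK = [1.6941 2.1176; -0.6118 -2.7647]
AᵀP(A−BK) = [3.0118 -0.2353; -0.2353 1.7059]
P' = Q + AᵀP(A−BK) = [5.5118 -0.9853; -0.9853 3.9559]
tr(P') = 9.4676


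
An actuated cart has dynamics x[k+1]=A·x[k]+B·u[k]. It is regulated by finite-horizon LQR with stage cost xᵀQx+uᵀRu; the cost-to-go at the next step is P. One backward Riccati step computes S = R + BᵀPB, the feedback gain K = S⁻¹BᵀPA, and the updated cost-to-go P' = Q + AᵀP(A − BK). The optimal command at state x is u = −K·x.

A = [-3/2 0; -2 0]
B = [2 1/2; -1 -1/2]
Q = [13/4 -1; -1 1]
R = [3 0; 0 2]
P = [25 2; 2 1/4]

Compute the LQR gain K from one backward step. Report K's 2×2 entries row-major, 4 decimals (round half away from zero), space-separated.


BᵀP = [48.0000 3.7500; 11.5000 0.8750]
S = R + BᵀPB = [3 0; 0 2] + [92.2500 22.1250; 22.1250 5.3125] = [95.2500 22.1250; 22.1250 7.3125]
BᵀPA = [-79.5000 0.0000; -19.0000 0.0000]
K = S⁻¹·BᵀPA = [-0.7776 0.0000; -0.2455 0.0000]
A−BK = [0.1780 0.0000; -2.9004 0.0000]
AᵀP(A−BK) = [2.7647 0.0000; 0.0000 0.0000]
P' = Q + AᵀP(A−BK) = [6.0147 -1.0000; -1.0000 1.0000]
tr(P') = 7.0147

-0.7776 0.0000 -0.2455 0.0000


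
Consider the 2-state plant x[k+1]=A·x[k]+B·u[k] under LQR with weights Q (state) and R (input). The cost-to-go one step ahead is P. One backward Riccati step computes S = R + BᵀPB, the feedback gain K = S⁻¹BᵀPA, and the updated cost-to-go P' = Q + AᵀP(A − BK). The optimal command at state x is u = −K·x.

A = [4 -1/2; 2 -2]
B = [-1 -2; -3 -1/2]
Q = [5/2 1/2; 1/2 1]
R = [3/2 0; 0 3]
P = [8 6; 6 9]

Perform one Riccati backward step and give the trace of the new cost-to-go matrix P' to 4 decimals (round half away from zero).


12.0816

BᵀP = [-26.0000 -33.0000; -19.0000 -16.5000]
S = R + BᵀPB = [3/2 0; 0 3] + [125.0000 68.5000; 68.5000 46.2500] = [126.5000 68.5000; 68.5000 49.2500]
BᵀPA = [-170.0000 79.0000; -109.0000 42.5000]
K = S⁻¹·BᵀPA = [-0.5891 0.6369; -1.3938 -0.0229]
A−BK = [0.6233 0.0911; -0.4643 -0.1007]
AᵀP(A−BK) = [7.9239 -0.2224; -0.2224 0.6576]
P' = Q + AᵀP(A−BK) = [10.4239 0.2776; 0.2776 1.6576]
tr(P') = 12.0816


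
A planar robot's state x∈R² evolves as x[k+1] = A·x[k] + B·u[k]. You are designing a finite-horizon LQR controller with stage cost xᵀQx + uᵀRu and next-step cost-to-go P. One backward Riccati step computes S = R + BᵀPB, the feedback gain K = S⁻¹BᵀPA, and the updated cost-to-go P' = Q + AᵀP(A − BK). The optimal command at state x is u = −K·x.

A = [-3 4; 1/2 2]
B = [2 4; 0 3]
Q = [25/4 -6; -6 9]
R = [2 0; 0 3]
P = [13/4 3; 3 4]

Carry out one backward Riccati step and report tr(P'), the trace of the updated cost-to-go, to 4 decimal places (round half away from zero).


19.4219

BᵀP = [6.5000 6.0000; 22.0000 24.0000]
S = R + BᵀPB = [2 0; 0 3] + [13.0000 44.0000; 44.0000 160.0000] = [15.0000 44.0000; 44.0000 163.0000]
BᵀPA = [-16.5000 38.0000; -54.0000 136.0000]
K = S⁻¹·BᵀPA = [-0.6159 0.4126; -0.1650 0.7230]
A−BK = [-1.1081 0.2829; 0.9951 -0.1690]
AᵀP(A−BK) = [2.1758 -1.1513; -1.1513 1.9961]
P' = Q + AᵀP(A−BK) = [8.4258 -7.1513; -7.1513 10.9961]
tr(P') = 19.4219


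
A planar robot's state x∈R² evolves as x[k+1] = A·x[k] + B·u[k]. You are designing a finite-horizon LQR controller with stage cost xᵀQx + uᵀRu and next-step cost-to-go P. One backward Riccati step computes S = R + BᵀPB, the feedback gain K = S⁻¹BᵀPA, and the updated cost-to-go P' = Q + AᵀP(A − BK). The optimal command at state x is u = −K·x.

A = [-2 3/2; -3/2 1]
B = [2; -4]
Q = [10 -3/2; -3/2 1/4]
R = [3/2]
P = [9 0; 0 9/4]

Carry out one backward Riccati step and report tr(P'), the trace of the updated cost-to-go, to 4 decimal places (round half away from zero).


BᵀP = [18.0000 -9.0000]
S = R + BᵀPB = [3/2] + [72.0000] = [73.5000]
BᵀPA = [-22.5000 18.0000]
K = S⁻¹·BᵀPA = [-0.3061 0.2449]
A−BK = [-1.3878 1.0102; -2.7245 1.9796]
AᵀP(A−BK) = [34.1747 -24.8648; -24.8648 18.0918]
P' = Q + AᵀP(A−BK) = [44.1747 -26.3648; -26.3648 18.3418]
tr(P') = 62.5166

62.5166


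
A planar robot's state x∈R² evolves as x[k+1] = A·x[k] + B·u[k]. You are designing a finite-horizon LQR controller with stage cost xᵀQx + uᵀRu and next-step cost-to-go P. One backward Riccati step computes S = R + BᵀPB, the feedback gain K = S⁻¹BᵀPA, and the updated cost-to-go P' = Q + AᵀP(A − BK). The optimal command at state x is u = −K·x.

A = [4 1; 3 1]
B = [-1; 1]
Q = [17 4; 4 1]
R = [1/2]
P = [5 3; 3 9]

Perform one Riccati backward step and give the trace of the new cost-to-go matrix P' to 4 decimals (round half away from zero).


BᵀP = [-2.0000 6.0000]
S = R + BᵀPB = [1/2] + [8.0000] = [8.5000]
BᵀPA = [10.0000 4.0000]
K = S⁻¹·BᵀPA = [1.1765 0.4706]
A−BK = [5.1765 1.4706; 1.8235 0.5294]
AᵀP(A−BK) = [221.2353 63.2941; 63.2941 18.1176]
P' = Q + AᵀP(A−BK) = [238.2353 67.2941; 67.2941 19.1176]
tr(P') = 257.3529

257.3529


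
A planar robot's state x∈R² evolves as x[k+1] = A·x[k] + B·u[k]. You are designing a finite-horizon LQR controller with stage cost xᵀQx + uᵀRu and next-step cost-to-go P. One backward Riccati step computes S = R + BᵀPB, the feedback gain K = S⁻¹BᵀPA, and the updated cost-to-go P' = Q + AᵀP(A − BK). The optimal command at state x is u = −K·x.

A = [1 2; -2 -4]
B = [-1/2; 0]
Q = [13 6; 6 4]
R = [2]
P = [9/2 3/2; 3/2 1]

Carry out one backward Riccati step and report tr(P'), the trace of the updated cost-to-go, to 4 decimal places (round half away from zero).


BᵀP = [-2.2500 -0.7500]
S = R + BᵀPB = [2] + [1.1250] = [3.1250]
BᵀPA = [-0.7500 -1.5000]
K = S⁻¹·BᵀPA = [-0.2400 -0.4800]
A−BK = [0.8800 1.7600; -2.0000 -4.0000]
AᵀP(A−BK) = [2.3200 4.6400; 4.6400 9.2800]
P' = Q + AᵀP(A−BK) = [15.3200 10.6400; 10.6400 13.2800]
tr(P') = 28.6000

28.6000


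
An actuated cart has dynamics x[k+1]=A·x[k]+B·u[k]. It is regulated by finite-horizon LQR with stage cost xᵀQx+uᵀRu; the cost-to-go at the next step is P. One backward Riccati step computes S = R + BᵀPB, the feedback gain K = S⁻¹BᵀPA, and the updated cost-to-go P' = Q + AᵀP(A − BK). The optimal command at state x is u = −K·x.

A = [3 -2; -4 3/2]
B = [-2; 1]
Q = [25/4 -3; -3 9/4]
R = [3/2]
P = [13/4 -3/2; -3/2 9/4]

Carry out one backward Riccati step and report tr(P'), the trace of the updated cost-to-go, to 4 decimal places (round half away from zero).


BᵀP = [-8.0000 5.2500]
S = R + BᵀPB = [3/2] + [21.2500] = [22.7500]
BᵀPA = [-45.0000 23.8750]
K = S⁻¹·BᵀPA = [-1.9780 1.0495]
A−BK = [-0.9560 0.0989; -2.0220 0.4505]
AᵀP(A−BK) = [12.2390 -4.5247; -4.5247 2.0069]
P' = Q + AᵀP(A−BK) = [18.4890 -7.5247; -7.5247 4.2569]
tr(P') = 22.7459

22.7459


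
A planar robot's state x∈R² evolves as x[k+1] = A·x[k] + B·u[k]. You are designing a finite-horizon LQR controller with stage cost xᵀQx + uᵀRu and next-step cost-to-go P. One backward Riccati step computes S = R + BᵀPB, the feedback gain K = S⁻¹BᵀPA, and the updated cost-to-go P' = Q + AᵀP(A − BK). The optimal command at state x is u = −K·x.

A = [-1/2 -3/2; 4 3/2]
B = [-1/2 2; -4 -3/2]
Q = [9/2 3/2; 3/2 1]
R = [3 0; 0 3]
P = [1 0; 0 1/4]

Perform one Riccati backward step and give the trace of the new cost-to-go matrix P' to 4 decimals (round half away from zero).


BᵀP = [-0.5000 -1.0000; 2.0000 -0.3750]
S = R + BᵀPB = [3 0; 0 3] + [4.2500 0.5000; 0.5000 4.5625] = [7.2500 0.5000; 0.5000 7.5625]
BᵀPA = [-3.7500 -0.7500; -2.5000 -3.5625]
K = S⁻¹·BᵀPA = [-0.4967 -0.0713; -0.2977 -0.4664]
A−BK = [-0.1529 -0.6029; 1.5666 0.5153]
AᵀP(A−BK) = [1.6430 0.8168; 0.8168 1.0976]
P' = Q + AᵀP(A−BK) = [6.1430 2.3168; 2.3168 2.0976]
tr(P') = 8.2406

8.2406


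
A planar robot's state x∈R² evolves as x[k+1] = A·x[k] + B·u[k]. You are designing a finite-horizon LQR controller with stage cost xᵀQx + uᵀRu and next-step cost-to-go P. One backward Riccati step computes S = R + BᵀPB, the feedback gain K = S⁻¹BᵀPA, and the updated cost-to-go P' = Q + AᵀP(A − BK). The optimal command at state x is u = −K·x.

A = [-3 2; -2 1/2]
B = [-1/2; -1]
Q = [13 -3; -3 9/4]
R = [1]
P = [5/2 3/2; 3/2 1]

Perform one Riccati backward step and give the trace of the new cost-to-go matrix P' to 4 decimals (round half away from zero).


BᵀP = [-2.7500 -1.7500]
S = R + BᵀPB = [1] + [3.1250] = [4.1250]
BᵀPA = [11.7500 -6.3750]
K = S⁻¹·BᵀPA = [2.8485 -1.5455]
A−BK = [-1.5758 1.2273; 0.8485 -1.0455]
AᵀP(A−BK) = [11.0303 -6.0909; -6.0909 3.3977]
P' = Q + AᵀP(A−BK) = [24.0303 -9.0909; -9.0909 5.6477]
tr(P') = 29.6780

29.6780


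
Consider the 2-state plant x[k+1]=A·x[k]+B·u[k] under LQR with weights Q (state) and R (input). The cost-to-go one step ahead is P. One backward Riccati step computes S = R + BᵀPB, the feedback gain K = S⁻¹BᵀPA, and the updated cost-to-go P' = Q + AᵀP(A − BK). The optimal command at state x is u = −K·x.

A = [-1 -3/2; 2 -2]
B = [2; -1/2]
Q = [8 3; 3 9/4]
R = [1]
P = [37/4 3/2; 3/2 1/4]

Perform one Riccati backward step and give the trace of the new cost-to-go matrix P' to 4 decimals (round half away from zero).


BᵀP = [17.7500 2.8750]
S = R + BᵀPB = [1] + [34.0625] = [35.0625]
BᵀPA = [-12.0000 -32.3750]
K = S⁻¹·BᵀPA = [-0.3422 -0.9234]
A−BK = [-0.3155 0.3467; 1.8289 -2.4617]
AᵀP(A−BK) = [0.1430 0.2948; 0.2948 0.9190]
P' = Q + AᵀP(A−BK) = [8.1430 3.2948; 3.2948 3.1690]
tr(P') = 11.3121

11.3121


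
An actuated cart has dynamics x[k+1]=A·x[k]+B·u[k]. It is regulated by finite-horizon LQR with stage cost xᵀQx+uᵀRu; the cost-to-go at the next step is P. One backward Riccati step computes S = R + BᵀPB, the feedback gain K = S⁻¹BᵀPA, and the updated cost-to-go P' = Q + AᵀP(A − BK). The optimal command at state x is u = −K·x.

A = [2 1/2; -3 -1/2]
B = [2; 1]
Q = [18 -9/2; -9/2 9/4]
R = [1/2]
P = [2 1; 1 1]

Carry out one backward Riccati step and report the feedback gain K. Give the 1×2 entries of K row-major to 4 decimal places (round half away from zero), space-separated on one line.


0.0741 0.0741

BᵀP = [5.0000 3.0000]
S = R + BᵀPB = [1/2] + [13.0000] = [13.5000]
BᵀPA = [1.0000 1.0000]
K = S⁻¹·BᵀPA = [0.0741 0.0741]
A−BK = [1.8519 0.3519; -3.0741 -0.5741]
AᵀP(A−BK) = [4.9259 0.9259; 0.9259 0.1759]
P' = Q + AᵀP(A−BK) = [22.9259 -3.5741; -3.5741 2.4259]
tr(P') = 25.3519


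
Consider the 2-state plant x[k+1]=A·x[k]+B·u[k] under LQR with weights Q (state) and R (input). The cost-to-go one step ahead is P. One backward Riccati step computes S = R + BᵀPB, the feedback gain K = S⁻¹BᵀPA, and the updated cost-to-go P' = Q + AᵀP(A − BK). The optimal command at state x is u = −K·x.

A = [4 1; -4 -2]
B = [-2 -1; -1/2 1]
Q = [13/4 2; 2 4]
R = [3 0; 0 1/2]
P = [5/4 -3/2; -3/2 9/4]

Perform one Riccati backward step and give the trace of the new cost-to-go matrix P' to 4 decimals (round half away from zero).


BᵀP = [-1.7500 1.8750; -2.7500 3.7500]
S = R + BᵀPB = [3 0; 0 1/2] + [2.5625 3.6250; 3.6250 6.5000] = [5.5625 3.6250; 3.6250 7.0000]
BᵀPA = [-14.5000 -5.5000; -26.0000 -10.2500]
K = S⁻¹·BᵀPA = [-0.2810 -0.0521; -3.5687 -1.4373]
A−BK = [-0.1308 -0.5415; -0.5718 -0.5887]
AᵀP(A−BK) = [7.1375 2.8746; 2.8746 1.2311]
P' = Q + AᵀP(A−BK) = [10.3875 4.8746; 4.8746 5.2311]
tr(P') = 15.6186

15.6186
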